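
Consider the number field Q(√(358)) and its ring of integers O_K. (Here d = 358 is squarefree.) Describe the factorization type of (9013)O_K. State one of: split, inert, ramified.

358 mod 4 = 2, hence disc K = 4·358 = 1432 and O_K = ℤ[√358].
9013 ∤ 1432, so 9013 is unramified.
(358/9013) = 358^4506 mod 9013 = 1, giving Legendre symbol 1.
d is a quadratic residue mod p, hence 9013 splits in O_K.

p splits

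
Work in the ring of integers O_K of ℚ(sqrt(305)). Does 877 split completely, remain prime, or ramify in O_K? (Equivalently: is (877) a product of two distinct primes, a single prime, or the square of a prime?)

p splits

305 mod 4 = 1, hence disc K = 305 and O_K = ℤ[(1+√305)/2].
877 ∤ 305, so 877 is unramified.
Legendre symbol by Euler's criterion: (305/877) ≡ 305^438 ≡ 1 (mod 877), i.e. (305/877) = 1.
d is a quadratic residue mod p, hence 877 splits in O_K.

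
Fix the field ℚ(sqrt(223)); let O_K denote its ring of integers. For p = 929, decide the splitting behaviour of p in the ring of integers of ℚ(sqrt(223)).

223 mod 4 = 3, hence disc K = 4·223 = 892 and O_K = ℤ[√223].
disc(K) = 892 is not divisible by 929; 929 is unramified.
Compute (223/929) via Euler: 223^((929-1)/2) mod 929 = 1, so (223/929) = 1.
(223/929) = 1, so 929 splits.

split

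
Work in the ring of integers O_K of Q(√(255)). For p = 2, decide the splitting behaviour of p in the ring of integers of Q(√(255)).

2 is ramified

Since 255 ≢ 1 mod 4, the ring of integers is ℤ[√255] with discriminant 4·255 = 1020.
2 divides disc(K) = 1020, so 2 ramifies.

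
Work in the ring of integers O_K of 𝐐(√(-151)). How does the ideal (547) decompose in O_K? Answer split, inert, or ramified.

d = -151 ≡ 1 (mod 4), so O_K = ℤ[(1+√-151)/2] and disc(K) = d = -151.
Since gcd(547, -151) = 1 the prime 547 does not ramify.
Euler's criterion: (-151)^273 mod 547 = 1. Thus (-151|547) = 1.
(-151/547) = 1, so 547 splits.

split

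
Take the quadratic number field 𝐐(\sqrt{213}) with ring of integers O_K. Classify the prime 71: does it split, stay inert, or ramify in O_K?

p ramifies

d = 213 ≡ 1 (mod 4), so O_K = ℤ[(1+√213)/2] and disc(K) = d = 213.
Ramification test: 71 | 213. The prime 71 ramifies in K.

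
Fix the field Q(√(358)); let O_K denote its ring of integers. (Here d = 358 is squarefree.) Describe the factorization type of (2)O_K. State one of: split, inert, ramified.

d = 358 ≡ 2 (mod 4), so O_K = ℤ[√358] and disc(K) = 4d = 1432.
2 divides disc(K) = 1432, so 2 ramifies.

p ramifies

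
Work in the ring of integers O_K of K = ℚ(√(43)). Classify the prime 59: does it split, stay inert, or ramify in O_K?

Since 43 ≢ 1 mod 4, the ring of integers is ℤ[√43] with discriminant 4·43 = 172.
disc(K) = 172 is not divisible by 59; 59 is unramified.
Compute (43/59) via Euler: 43^((59-1)/2) mod 59 = 58, so (43/59) = -1.
Legendre symbol -1 ⇒ 59 is inert.

p is inert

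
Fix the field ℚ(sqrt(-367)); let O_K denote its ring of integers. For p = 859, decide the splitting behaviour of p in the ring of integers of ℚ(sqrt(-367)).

inert — (859) stays prime in O_K

-367 mod 4 = 1, hence disc K = -367 and O_K = ℤ[(1+√-367)/2].
Since gcd(859, -367) = 1 the prime 859 does not ramify.
(-367/859) = 492^429 mod 859 = 858, giving Legendre symbol -1.
d is a non-residue mod p, hence 859 remains inert in O_K.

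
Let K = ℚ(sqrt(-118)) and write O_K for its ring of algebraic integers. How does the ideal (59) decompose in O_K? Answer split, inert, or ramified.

ramifies in O_K

d = -118 ≡ 2 (mod 4), so O_K = ℤ[√-118] and disc(K) = 4d = -472.
59 divides disc(K) = -472, so 59 ramifies.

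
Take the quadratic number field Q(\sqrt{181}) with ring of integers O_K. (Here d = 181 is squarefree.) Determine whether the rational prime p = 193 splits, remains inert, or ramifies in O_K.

181 mod 4 = 1, hence disc K = 181 and O_K = ℤ[(1+√181)/2].
disc(K) = 181 is not divisible by 193; 193 is unramified.
Compute (181/193) via Euler: 181^((193-1)/2) mod 193 = 1, so (181/193) = 1.
Legendre symbol 1 ⇒ 193 is split.

splits completely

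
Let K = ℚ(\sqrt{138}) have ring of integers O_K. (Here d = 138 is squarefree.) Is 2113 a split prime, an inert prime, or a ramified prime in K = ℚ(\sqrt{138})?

Since 138 ≢ 1 mod 4, the ring of integers is ℤ[√138] with discriminant 4·138 = 552.
2113 ∤ 552, so 2113 is unramified.
Legendre symbol by Euler's criterion: (138/2113) ≡ 138^1056 ≡ 2112 (mod 2113), i.e. (138/2113) = -1.
Legendre symbol -1 ⇒ 2113 is inert.

2113 remains inert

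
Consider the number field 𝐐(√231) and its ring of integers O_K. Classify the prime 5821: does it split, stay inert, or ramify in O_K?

inert

Since 231 ≢ 1 mod 4, the ring of integers is ℤ[√231] with discriminant 4·231 = 924.
Since gcd(5821, 924) = 1 the prime 5821 does not ramify.
Euler's criterion: 231^2910 mod 5821 = 5820. Thus (231|5821) = -1.
Legendre symbol -1 ⇒ 5821 is inert.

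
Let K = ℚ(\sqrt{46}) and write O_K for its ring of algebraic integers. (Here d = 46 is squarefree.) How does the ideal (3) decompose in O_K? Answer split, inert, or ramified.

46 mod 4 = 2, hence disc K = 4·46 = 184 and O_K = ℤ[√46].
Since gcd(3, 184) = 1 the prime 3 does not ramify.
(46/3) = 1^1 mod 3 = 1, giving Legendre symbol 1.
(46/3) = 1, so 3 splits.

split — (3) = 𝔭₁𝔭₂ with 𝔭₁ ≠ 𝔭₂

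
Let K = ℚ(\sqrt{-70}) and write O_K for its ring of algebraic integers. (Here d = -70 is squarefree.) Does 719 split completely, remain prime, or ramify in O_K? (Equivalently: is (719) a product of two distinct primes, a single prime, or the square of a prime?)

Since -70 ≢ 1 mod 4, the ring of integers is ℤ[√-70] with discriminant 4·(-70) = -280.
719 ∤ -280, so 719 is unramified.
Compute (-70/719) via Euler: 649^((719-1)/2) mod 719 = 718, so (-70/719) = -1.
(-70/719) = -1, so 719 is inert.

p is inert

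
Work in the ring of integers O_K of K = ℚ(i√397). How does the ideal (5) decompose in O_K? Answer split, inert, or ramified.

-397 mod 4 = 3, hence disc K = 4·(-397) = -1588 and O_K = ℤ[√-397].
Since gcd(5, -1588) = 1 the prime 5 does not ramify.
Euler's criterion: (-397)^2 mod 5 = 4. Thus (-397|5) = -1.
d is a non-residue mod p, hence 5 remains inert in O_K.

5 remains inert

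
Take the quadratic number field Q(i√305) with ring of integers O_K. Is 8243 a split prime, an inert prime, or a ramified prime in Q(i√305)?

d = -305 ≡ 3 (mod 4), so O_K = ℤ[√-305] and disc(K) = 4d = -1220.
disc(K) = -1220 is not divisible by 8243; 8243 is unramified.
Legendre symbol by Euler's criterion: (-305/8243) ≡ (-305)^4121 ≡ 8242 (mod 8243), i.e. (-305/8243) = -1.
Legendre symbol -1 ⇒ 8243 is inert.

8243 remains inert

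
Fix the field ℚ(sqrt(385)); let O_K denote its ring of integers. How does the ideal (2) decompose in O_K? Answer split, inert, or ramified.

p splits

Since 385 ≡ 1 mod 4, the ring of integers is ℤ[(1+√385)/2] with discriminant 385.
disc(K) = 385 is not divisible by 2; 2 is unramified.
Checking d mod 8: 385 ≡ 1. Hence 2 is split in O_K.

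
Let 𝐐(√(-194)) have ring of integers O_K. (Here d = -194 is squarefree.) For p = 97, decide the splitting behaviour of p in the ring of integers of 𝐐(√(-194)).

-194 mod 4 = 2, hence disc K = 4·(-194) = -776 and O_K = ℤ[√-194].
Ramification test: 97 | -776. The prime 97 ramifies in K.

ramified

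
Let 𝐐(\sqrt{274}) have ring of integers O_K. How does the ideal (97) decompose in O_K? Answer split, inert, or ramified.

Since 274 ≢ 1 mod 4, the ring of integers is ℤ[√274] with discriminant 4·274 = 1096.
Since gcd(97, 1096) = 1 the prime 97 does not ramify.
Euler's criterion: 274^48 mod 97 = 96. Thus (274|97) = -1.
Legendre symbol -1 ⇒ 97 is inert.

97 remains inert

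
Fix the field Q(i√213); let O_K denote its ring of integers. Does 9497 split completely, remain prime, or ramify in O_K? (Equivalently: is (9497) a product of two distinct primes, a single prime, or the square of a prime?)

d = -213 ≡ 3 (mod 4), so O_K = ℤ[√-213] and disc(K) = 4d = -852.
Since gcd(9497, -852) = 1 the prime 9497 does not ramify.
Legendre symbol by Euler's criterion: (-213/9497) ≡ (-213)^4748 ≡ 9496 (mod 9497), i.e. (-213/9497) = -1.
(-213/9497) = -1, so 9497 is inert.

9497 remains inert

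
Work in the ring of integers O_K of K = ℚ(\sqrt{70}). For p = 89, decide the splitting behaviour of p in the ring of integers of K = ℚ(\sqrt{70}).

remains prime (inert)

d = 70 ≡ 2 (mod 4), so O_K = ℤ[√70] and disc(K) = 4d = 280.
Since gcd(89, 280) = 1 the prime 89 does not ramify.
(70/89) = 70^44 mod 89 = 88, giving Legendre symbol -1.
d is a non-residue mod p, hence 89 remains inert in O_K.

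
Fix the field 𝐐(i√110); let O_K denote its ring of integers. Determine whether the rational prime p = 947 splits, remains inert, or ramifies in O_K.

d = -110 ≡ 2 (mod 4), so O_K = ℤ[√-110] and disc(K) = 4d = -440.
Since gcd(947, -440) = 1 the prime 947 does not ramify.
Legendre symbol by Euler's criterion: (-110/947) ≡ (-110)^473 ≡ 1 (mod 947), i.e. (-110/947) = 1.
Legendre symbol 1 ⇒ 947 is split.

splits completely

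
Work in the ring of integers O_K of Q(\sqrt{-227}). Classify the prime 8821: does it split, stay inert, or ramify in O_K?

-227 mod 4 = 1, hence disc K = -227 and O_K = ℤ[(1+√-227)/2].
Since gcd(8821, -227) = 1 the prime 8821 does not ramify.
Compute (-227/8821) via Euler: 8594^((8821-1)/2) mod 8821 = 1, so (-227/8821) = 1.
d is a quadratic residue mod p, hence 8821 splits in O_K.

split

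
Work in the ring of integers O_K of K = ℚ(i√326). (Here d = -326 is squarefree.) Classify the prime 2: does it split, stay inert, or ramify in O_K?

ramified

-326 mod 4 = 2, hence disc K = 4·(-326) = -1304 and O_K = ℤ[√-326].
disc(K) = -1304 = 2·(-652), so p = 2 is ramified.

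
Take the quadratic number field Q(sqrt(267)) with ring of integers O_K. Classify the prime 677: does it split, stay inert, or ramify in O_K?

677 splits in O_K

d = 267 ≡ 3 (mod 4), so O_K = ℤ[√267] and disc(K) = 4d = 1068.
677 ∤ 1068, so 677 is unramified.
Legendre symbol by Euler's criterion: (267/677) ≡ 267^338 ≡ 1 (mod 677), i.e. (267/677) = 1.
Legendre symbol 1 ⇒ 677 is split.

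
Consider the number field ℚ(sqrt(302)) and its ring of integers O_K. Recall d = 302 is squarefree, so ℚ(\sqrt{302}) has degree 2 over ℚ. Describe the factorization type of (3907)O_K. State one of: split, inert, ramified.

remains prime (inert)

d = 302 ≡ 2 (mod 4), so O_K = ℤ[√302] and disc(K) = 4d = 1208.
3907 ∤ 1208, so 3907 is unramified.
Legendre symbol by Euler's criterion: (302/3907) ≡ 302^1953 ≡ 3906 (mod 3907), i.e. (302/3907) = -1.
Legendre symbol -1 ⇒ 3907 is inert.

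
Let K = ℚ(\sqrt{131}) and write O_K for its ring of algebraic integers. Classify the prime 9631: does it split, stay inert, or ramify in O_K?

131 mod 4 = 3, hence disc K = 4·131 = 524 and O_K = ℤ[√131].
disc(K) = 524 is not divisible by 9631; 9631 is unramified.
Euler's criterion: 131^4815 mod 9631 = 1. Thus (131|9631) = 1.
Legendre symbol 1 ⇒ 9631 is split.

p splits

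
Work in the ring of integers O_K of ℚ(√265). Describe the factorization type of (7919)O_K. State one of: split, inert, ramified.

inert — (7919) stays prime in O_K

Since 265 ≡ 1 mod 4, the ring of integers is ℤ[(1+√265)/2] with discriminant 265.
7919 ∤ 265, so 7919 is unramified.
Compute (265/7919) via Euler: 265^((7919-1)/2) mod 7919 = 7918, so (265/7919) = -1.
(265/7919) = -1, so 7919 is inert.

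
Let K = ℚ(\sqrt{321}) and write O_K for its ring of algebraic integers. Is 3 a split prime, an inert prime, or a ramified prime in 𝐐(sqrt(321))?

d = 321 ≡ 1 (mod 4), so O_K = ℤ[(1+√321)/2] and disc(K) = d = 321.
disc(K) = 321 = 3·107, so p = 3 is ramified.

ramifies in O_K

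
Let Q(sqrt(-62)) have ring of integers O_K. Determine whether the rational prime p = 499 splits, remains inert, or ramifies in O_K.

-62 mod 4 = 2, hence disc K = 4·(-62) = -248 and O_K = ℤ[√-62].
Since gcd(499, -248) = 1 the prime 499 does not ramify.
(-62/499) = 437^249 mod 499 = 1, giving Legendre symbol 1.
Legendre symbol 1 ⇒ 499 is split.

splits completely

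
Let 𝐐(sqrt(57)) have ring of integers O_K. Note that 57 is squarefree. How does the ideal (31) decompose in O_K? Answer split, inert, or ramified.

p is inert

57 mod 4 = 1, hence disc K = 57 and O_K = ℤ[(1+√57)/2].
disc(K) = 57 is not divisible by 31; 31 is unramified.
(57/31) = 26^15 mod 31 = 30, giving Legendre symbol -1.
d is a non-residue mod p, hence 31 remains inert in O_K.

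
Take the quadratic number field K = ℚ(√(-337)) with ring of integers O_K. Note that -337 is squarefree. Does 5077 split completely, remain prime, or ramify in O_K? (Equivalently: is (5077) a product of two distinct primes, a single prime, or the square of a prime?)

Since -337 ≢ 1 mod 4, the ring of integers is ℤ[√-337] with discriminant 4·(-337) = -1348.
disc(K) = -1348 is not divisible by 5077; 5077 is unramified.
Legendre symbol by Euler's criterion: (-337/5077) ≡ (-337)^2538 ≡ 5076 (mod 5077), i.e. (-337/5077) = -1.
d is a non-residue mod p, hence 5077 remains inert in O_K.

remains prime (inert)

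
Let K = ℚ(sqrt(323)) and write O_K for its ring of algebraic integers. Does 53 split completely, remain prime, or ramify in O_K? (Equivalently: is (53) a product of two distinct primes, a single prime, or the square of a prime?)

inert — (53) stays prime in O_K

d = 323 ≡ 3 (mod 4), so O_K = ℤ[√323] and disc(K) = 4d = 1292.
disc(K) = 1292 is not divisible by 53; 53 is unramified.
Euler's criterion: 323^26 mod 53 = 52. Thus (323|53) = -1.
d is a non-residue mod p, hence 53 remains inert in O_K.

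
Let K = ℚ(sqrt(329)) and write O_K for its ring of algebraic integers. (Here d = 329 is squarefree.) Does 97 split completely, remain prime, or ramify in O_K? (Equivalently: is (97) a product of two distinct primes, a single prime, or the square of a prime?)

remains prime (inert)

329 mod 4 = 1, hence disc K = 329 and O_K = ℤ[(1+√329)/2].
Since gcd(97, 329) = 1 the prime 97 does not ramify.
Compute (329/97) via Euler: 38^((97-1)/2) mod 97 = 96, so (329/97) = -1.
d is a non-residue mod p, hence 97 remains inert in O_K.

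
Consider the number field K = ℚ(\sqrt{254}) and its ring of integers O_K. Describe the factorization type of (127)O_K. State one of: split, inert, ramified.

ramified — (127) = 𝔭²

254 mod 4 = 2, hence disc K = 4·254 = 1016 and O_K = ℤ[√254].
disc(K) = 1016 = 127·8, so p = 127 is ramified.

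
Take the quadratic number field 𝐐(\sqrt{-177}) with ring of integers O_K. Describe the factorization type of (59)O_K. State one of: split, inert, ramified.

ramified

d = -177 ≡ 3 (mod 4), so O_K = ℤ[√-177] and disc(K) = 4d = -708.
Ramification test: 59 | -708. The prime 59 ramifies in K.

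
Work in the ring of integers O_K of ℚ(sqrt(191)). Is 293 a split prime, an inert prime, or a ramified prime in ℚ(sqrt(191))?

split — (293) = 𝔭₁𝔭₂ with 𝔭₁ ≠ 𝔭₂

191 mod 4 = 3, hence disc K = 4·191 = 764 and O_K = ℤ[√191].
disc(K) = 764 is not divisible by 293; 293 is unramified.
Legendre symbol by Euler's criterion: (191/293) ≡ 191^146 ≡ 1 (mod 293), i.e. (191/293) = 1.
d is a quadratic residue mod p, hence 293 splits in O_K.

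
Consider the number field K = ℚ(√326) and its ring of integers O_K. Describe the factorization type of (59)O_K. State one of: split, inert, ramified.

59 remains inert

Since 326 ≢ 1 mod 4, the ring of integers is ℤ[√326] with discriminant 4·326 = 1304.
Since gcd(59, 1304) = 1 the prime 59 does not ramify.
Legendre symbol by Euler's criterion: (326/59) ≡ 326^29 ≡ 58 (mod 59), i.e. (326/59) = -1.
d is a non-residue mod p, hence 59 remains inert in O_K.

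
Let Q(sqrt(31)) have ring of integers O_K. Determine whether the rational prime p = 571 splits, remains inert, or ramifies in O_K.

571 splits in O_K

31 mod 4 = 3, hence disc K = 4·31 = 124 and O_K = ℤ[√31].
disc(K) = 124 is not divisible by 571; 571 is unramified.
(31/571) = 31^285 mod 571 = 1, giving Legendre symbol 1.
(31/571) = 1, so 571 splits.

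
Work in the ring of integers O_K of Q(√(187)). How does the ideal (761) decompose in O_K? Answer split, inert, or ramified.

d = 187 ≡ 3 (mod 4), so O_K = ℤ[√187] and disc(K) = 4d = 748.
Since gcd(761, 748) = 1 the prime 761 does not ramify.
Euler's criterion: 187^380 mod 761 = 760. Thus (187|761) = -1.
d is a non-residue mod p, hence 761 remains inert in O_K.

remains prime (inert)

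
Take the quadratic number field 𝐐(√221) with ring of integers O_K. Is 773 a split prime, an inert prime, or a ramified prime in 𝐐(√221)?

inert

Since 221 ≡ 1 mod 4, the ring of integers is ℤ[(1+√221)/2] with discriminant 221.
disc(K) = 221 is not divisible by 773; 773 is unramified.
(221/773) = 221^386 mod 773 = 772, giving Legendre symbol -1.
d is a non-residue mod p, hence 773 remains inert in O_K.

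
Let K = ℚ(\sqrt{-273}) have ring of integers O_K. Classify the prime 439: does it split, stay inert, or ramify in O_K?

d = -273 ≡ 3 (mod 4), so O_K = ℤ[√-273] and disc(K) = 4d = -1092.
disc(K) = -1092 is not divisible by 439; 439 is unramified.
(-273/439) = 166^219 mod 439 = 1, giving Legendre symbol 1.
Legendre symbol 1 ⇒ 439 is split.

splits completely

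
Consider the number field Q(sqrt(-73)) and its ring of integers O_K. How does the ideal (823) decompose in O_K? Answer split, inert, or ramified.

-73 mod 4 = 3, hence disc K = 4·(-73) = -292 and O_K = ℤ[√-73].
disc(K) = -292 is not divisible by 823; 823 is unramified.
(-73/823) = 750^411 mod 823 = 1, giving Legendre symbol 1.
Legendre symbol 1 ⇒ 823 is split.

split — (823) = 𝔭₁𝔭₂ with 𝔭₁ ≠ 𝔭₂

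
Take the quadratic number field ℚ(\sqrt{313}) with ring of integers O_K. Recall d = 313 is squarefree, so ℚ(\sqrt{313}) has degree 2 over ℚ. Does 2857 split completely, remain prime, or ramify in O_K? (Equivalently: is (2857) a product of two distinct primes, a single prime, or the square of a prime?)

Since 313 ≡ 1 mod 4, the ring of integers is ℤ[(1+√313)/2] with discriminant 313.
disc(K) = 313 is not divisible by 2857; 2857 is unramified.
Euler's criterion: 313^1428 mod 2857 = 2856. Thus (313|2857) = -1.
Legendre symbol -1 ⇒ 2857 is inert.

inert — (2857) stays prime in O_K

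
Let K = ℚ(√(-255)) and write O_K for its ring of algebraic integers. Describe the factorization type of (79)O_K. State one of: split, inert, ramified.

inert

Since -255 ≡ 1 mod 4, the ring of integers is ℤ[(1+√-255)/2] with discriminant -255.
disc(K) = -255 is not divisible by 79; 79 is unramified.
(-255/79) = 61^39 mod 79 = 78, giving Legendre symbol -1.
Legendre symbol -1 ⇒ 79 is inert.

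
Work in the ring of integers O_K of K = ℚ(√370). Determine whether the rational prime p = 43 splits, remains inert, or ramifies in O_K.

370 mod 4 = 2, hence disc K = 4·370 = 1480 and O_K = ℤ[√370].
Since gcd(43, 1480) = 1 the prime 43 does not ramify.
Legendre symbol by Euler's criterion: (370/43) ≡ 370^21 ≡ 42 (mod 43), i.e. (370/43) = -1.
d is a non-residue mod p, hence 43 remains inert in O_K.

43 remains inert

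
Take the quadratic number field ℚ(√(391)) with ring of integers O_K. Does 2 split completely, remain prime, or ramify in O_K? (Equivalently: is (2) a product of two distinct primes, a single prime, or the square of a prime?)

391 mod 4 = 3, hence disc K = 4·391 = 1564 and O_K = ℤ[√391].
2 divides disc(K) = 1564, so 2 ramifies.

ramified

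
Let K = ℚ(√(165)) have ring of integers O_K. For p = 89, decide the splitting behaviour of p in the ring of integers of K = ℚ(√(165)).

89 remains inert

Since 165 ≡ 1 mod 4, the ring of integers is ℤ[(1+√165)/2] with discriminant 165.
disc(K) = 165 is not divisible by 89; 89 is unramified.
(165/89) = 76^44 mod 89 = 88, giving Legendre symbol -1.
(165/89) = -1, so 89 is inert.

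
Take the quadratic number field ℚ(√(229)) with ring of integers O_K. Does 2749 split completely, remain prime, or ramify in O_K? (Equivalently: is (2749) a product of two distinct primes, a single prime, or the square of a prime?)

splits completely

d = 229 ≡ 1 (mod 4), so O_K = ℤ[(1+√229)/2] and disc(K) = d = 229.
2749 ∤ 229, so 2749 is unramified.
(229/2749) = 229^1374 mod 2749 = 1, giving Legendre symbol 1.
d is a quadratic residue mod p, hence 2749 splits in O_K.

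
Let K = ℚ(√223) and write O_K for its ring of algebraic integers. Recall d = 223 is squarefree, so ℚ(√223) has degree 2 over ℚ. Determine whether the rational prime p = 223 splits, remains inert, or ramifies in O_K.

d = 223 ≡ 3 (mod 4), so O_K = ℤ[√223] and disc(K) = 4d = 892.
disc(K) = 892 = 223·4, so p = 223 is ramified.

223 is ramified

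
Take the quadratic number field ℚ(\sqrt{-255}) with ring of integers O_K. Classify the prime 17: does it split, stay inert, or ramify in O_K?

ramifies in O_K

d = -255 ≡ 1 (mod 4), so O_K = ℤ[(1+√-255)/2] and disc(K) = d = -255.
disc(K) = -255 = 17·(-15), so p = 17 is ramified.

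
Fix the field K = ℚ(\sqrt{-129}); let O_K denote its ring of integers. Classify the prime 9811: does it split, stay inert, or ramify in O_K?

p splits

-129 mod 4 = 3, hence disc K = 4·(-129) = -516 and O_K = ℤ[√-129].
9811 ∤ -516, so 9811 is unramified.
(-129/9811) = 9682^4905 mod 9811 = 1, giving Legendre symbol 1.
Legendre symbol 1 ⇒ 9811 is split.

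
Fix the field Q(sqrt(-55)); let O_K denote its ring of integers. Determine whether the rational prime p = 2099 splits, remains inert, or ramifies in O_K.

p splits

d = -55 ≡ 1 (mod 4), so O_K = ℤ[(1+√-55)/2] and disc(K) = d = -55.
disc(K) = -55 is not divisible by 2099; 2099 is unramified.
Legendre symbol by Euler's criterion: (-55/2099) ≡ (-55)^1049 ≡ 1 (mod 2099), i.e. (-55/2099) = 1.
d is a quadratic residue mod p, hence 2099 splits in O_K.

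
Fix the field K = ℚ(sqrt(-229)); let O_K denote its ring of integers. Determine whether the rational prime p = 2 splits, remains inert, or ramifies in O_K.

Since -229 ≢ 1 mod 4, the ring of integers is ℤ[√-229] with discriminant 4·(-229) = -916.
disc(K) = -916 = 2·(-458), so p = 2 is ramified.

ramifies in O_K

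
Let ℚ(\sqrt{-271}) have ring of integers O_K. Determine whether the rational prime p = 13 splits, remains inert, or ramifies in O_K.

inert — (13) stays prime in O_K

-271 mod 4 = 1, hence disc K = -271 and O_K = ℤ[(1+√-271)/2].
Since gcd(13, -271) = 1 the prime 13 does not ramify.
Compute (-271/13) via Euler: 2^((13-1)/2) mod 13 = 12, so (-271/13) = -1.
(-271/13) = -1, so 13 is inert.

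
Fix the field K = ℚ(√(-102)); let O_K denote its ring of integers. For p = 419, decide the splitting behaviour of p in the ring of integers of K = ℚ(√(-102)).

inert

Since -102 ≢ 1 mod 4, the ring of integers is ℤ[√-102] with discriminant 4·(-102) = -408.
disc(K) = -408 is not divisible by 419; 419 is unramified.
Legendre symbol by Euler's criterion: (-102/419) ≡ (-102)^209 ≡ 418 (mod 419), i.e. (-102/419) = -1.
Legendre symbol -1 ⇒ 419 is inert.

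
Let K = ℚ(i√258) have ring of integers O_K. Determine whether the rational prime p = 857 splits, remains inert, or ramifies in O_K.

Since -258 ≢ 1 mod 4, the ring of integers is ℤ[√-258] with discriminant 4·(-258) = -1032.
857 ∤ -1032, so 857 is unramified.
(-258/857) = 599^428 mod 857 = 856, giving Legendre symbol -1.
(-258/857) = -1, so 857 is inert.

p is inert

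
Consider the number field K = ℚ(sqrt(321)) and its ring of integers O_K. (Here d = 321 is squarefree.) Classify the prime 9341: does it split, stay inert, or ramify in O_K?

d = 321 ≡ 1 (mod 4), so O_K = ℤ[(1+√321)/2] and disc(K) = d = 321.
Since gcd(9341, 321) = 1 the prime 9341 does not ramify.
Legendre symbol by Euler's criterion: (321/9341) ≡ 321^4670 ≡ 1 (mod 9341), i.e. (321/9341) = 1.
d is a quadratic residue mod p, hence 9341 splits in O_K.

p splits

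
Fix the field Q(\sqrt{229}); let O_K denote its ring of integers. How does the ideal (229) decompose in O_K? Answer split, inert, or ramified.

229 is ramified

229 mod 4 = 1, hence disc K = 229 and O_K = ℤ[(1+√229)/2].
229 divides disc(K) = 229, so 229 ramifies.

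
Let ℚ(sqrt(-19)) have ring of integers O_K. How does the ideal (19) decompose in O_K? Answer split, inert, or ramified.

-19 mod 4 = 1, hence disc K = -19 and O_K = ℤ[(1+√-19)/2].
19 divides disc(K) = -19, so 19 ramifies.

p ramifies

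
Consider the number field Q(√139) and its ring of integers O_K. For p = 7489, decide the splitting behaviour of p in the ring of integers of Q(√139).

Since 139 ≢ 1 mod 4, the ring of integers is ℤ[√139] with discriminant 4·139 = 556.
7489 ∤ 556, so 7489 is unramified.
(139/7489) = 139^3744 mod 7489 = 1, giving Legendre symbol 1.
d is a quadratic residue mod p, hence 7489 splits in O_K.

split — (7489) = 𝔭₁𝔭₂ with 𝔭₁ ≠ 𝔭₂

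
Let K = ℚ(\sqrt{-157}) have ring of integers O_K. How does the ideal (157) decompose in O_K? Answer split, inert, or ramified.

Since -157 ≢ 1 mod 4, the ring of integers is ℤ[√-157] with discriminant 4·(-157) = -628.
disc(K) = -628 = 157·(-4), so p = 157 is ramified.

157 is ramified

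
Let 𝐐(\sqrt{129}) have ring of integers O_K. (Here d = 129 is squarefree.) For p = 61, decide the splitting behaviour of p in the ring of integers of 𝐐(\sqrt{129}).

Since 129 ≡ 1 mod 4, the ring of integers is ℤ[(1+√129)/2] with discriminant 129.
disc(K) = 129 is not divisible by 61; 61 is unramified.
(129/61) = 7^30 mod 61 = 60, giving Legendre symbol -1.
d is a non-residue mod p, hence 61 remains inert in O_K.

inert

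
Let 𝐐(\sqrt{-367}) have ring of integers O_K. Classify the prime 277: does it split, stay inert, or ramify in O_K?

277 splits in O_K

-367 mod 4 = 1, hence disc K = -367 and O_K = ℤ[(1+√-367)/2].
disc(K) = -367 is not divisible by 277; 277 is unramified.
Euler's criterion: (-367)^138 mod 277 = 1. Thus (-367|277) = 1.
d is a quadratic residue mod p, hence 277 splits in O_K.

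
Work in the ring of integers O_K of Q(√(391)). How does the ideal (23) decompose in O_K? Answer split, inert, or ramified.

ramifies in O_K

Since 391 ≢ 1 mod 4, the ring of integers is ℤ[√391] with discriminant 4·391 = 1564.
23 divides disc(K) = 1564, so 23 ramifies.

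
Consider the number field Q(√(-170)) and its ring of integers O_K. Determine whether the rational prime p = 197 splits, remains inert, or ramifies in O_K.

remains prime (inert)

-170 mod 4 = 2, hence disc K = 4·(-170) = -680 and O_K = ℤ[√-170].
Since gcd(197, -680) = 1 the prime 197 does not ramify.
Euler's criterion: (-170)^98 mod 197 = 196. Thus (-170|197) = -1.
d is a non-residue mod p, hence 197 remains inert in O_K.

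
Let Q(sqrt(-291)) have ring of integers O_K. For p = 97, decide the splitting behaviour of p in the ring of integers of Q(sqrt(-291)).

ramifies in O_K

Since -291 ≡ 1 mod 4, the ring of integers is ℤ[(1+√-291)/2] with discriminant -291.
disc(K) = -291 = 97·(-3), so p = 97 is ramified.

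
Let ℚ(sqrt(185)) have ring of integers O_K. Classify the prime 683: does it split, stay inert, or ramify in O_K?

split

185 mod 4 = 1, hence disc K = 185 and O_K = ℤ[(1+√185)/2].
Since gcd(683, 185) = 1 the prime 683 does not ramify.
(185/683) = 185^341 mod 683 = 1, giving Legendre symbol 1.
Legendre symbol 1 ⇒ 683 is split.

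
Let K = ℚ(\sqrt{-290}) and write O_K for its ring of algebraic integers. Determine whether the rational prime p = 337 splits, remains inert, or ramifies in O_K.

337 splits in O_K

d = -290 ≡ 2 (mod 4), so O_K = ℤ[√-290] and disc(K) = 4d = -1160.
337 ∤ -1160, so 337 is unramified.
Euler's criterion: (-290)^168 mod 337 = 1. Thus (-290|337) = 1.
d is a quadratic residue mod p, hence 337 splits in O_K.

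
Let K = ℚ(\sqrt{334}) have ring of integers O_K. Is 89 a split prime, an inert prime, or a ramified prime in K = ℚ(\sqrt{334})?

334 mod 4 = 2, hence disc K = 4·334 = 1336 and O_K = ℤ[√334].
89 ∤ 1336, so 89 is unramified.
Legendre symbol by Euler's criterion: (334/89) ≡ 334^44 ≡ 1 (mod 89), i.e. (334/89) = 1.
Legendre symbol 1 ⇒ 89 is split.

89 splits in O_K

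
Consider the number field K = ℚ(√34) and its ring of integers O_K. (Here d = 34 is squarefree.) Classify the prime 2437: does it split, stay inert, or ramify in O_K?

d = 34 ≡ 2 (mod 4), so O_K = ℤ[√34] and disc(K) = 4d = 136.
2437 ∤ 136, so 2437 is unramified.
Compute (34/2437) via Euler: 34^((2437-1)/2) mod 2437 = 1, so (34/2437) = 1.
Legendre symbol 1 ⇒ 2437 is split.

split — (2437) = 𝔭₁𝔭₂ with 𝔭₁ ≠ 𝔭₂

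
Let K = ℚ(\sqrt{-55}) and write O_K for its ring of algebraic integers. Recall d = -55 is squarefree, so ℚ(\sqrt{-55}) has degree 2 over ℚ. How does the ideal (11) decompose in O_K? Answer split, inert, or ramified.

ramified — (11) = 𝔭²

Since -55 ≡ 1 mod 4, the ring of integers is ℤ[(1+√-55)/2] with discriminant -55.
Ramification test: 11 | -55. The prime 11 ramifies in K.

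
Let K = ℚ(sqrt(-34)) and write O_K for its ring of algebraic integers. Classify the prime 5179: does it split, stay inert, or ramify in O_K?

-34 mod 4 = 2, hence disc K = 4·(-34) = -136 and O_K = ℤ[√-34].
5179 ∤ -136, so 5179 is unramified.
Euler's criterion: (-34)^2589 mod 5179 = 5178. Thus (-34|5179) = -1.
d is a non-residue mod p, hence 5179 remains inert in O_K.

inert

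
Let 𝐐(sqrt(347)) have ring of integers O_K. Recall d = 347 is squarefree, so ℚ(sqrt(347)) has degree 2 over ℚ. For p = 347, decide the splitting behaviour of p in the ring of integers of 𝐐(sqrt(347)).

ramified — (347) = 𝔭²

d = 347 ≡ 3 (mod 4), so O_K = ℤ[√347] and disc(K) = 4d = 1388.
347 divides disc(K) = 1388, so 347 ramifies.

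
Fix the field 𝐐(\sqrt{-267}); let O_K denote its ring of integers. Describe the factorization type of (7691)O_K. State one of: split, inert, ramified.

d = -267 ≡ 1 (mod 4), so O_K = ℤ[(1+√-267)/2] and disc(K) = d = -267.
7691 ∤ -267, so 7691 is unramified.
Compute (-267/7691) via Euler: 7424^((7691-1)/2) mod 7691 = 1, so (-267/7691) = 1.
Legendre symbol 1 ⇒ 7691 is split.

7691 splits in O_K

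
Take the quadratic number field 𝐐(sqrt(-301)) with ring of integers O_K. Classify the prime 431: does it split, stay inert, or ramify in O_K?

p is inert

d = -301 ≡ 3 (mod 4), so O_K = ℤ[√-301] and disc(K) = 4d = -1204.
disc(K) = -1204 is not divisible by 431; 431 is unramified.
Euler's criterion: (-301)^215 mod 431 = 430. Thus (-301|431) = -1.
d is a non-residue mod p, hence 431 remains inert in O_K.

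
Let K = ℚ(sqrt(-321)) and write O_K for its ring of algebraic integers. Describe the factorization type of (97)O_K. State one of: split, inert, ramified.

Since -321 ≢ 1 mod 4, the ring of integers is ℤ[√-321] with discriminant 4·(-321) = -1284.
Since gcd(97, -1284) = 1 the prime 97 does not ramify.
Legendre symbol by Euler's criterion: (-321/97) ≡ (-321)^48 ≡ 96 (mod 97), i.e. (-321/97) = -1.
(-321/97) = -1, so 97 is inert.

inert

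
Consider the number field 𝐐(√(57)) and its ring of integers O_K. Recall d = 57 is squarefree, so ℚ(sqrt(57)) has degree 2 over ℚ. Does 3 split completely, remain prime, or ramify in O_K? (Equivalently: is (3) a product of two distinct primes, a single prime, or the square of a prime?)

3 is ramified

Since 57 ≡ 1 mod 4, the ring of integers is ℤ[(1+√57)/2] with discriminant 57.
disc(K) = 57 = 3·19, so p = 3 is ramified.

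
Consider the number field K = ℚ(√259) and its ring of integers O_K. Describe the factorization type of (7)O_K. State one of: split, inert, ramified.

Since 259 ≢ 1 mod 4, the ring of integers is ℤ[√259] with discriminant 4·259 = 1036.
7 divides disc(K) = 1036, so 7 ramifies.

p ramifies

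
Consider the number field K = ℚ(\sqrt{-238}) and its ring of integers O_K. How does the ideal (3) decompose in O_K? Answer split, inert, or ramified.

-238 mod 4 = 2, hence disc K = 4·(-238) = -952 and O_K = ℤ[√-238].
disc(K) = -952 is not divisible by 3; 3 is unramified.
Compute (-238/3) via Euler: 2^((3-1)/2) mod 3 = 2, so (-238/3) = -1.
(-238/3) = -1, so 3 is inert.

p is inert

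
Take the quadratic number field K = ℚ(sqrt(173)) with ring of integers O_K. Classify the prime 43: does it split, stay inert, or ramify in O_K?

p splits

173 mod 4 = 1, hence disc K = 173 and O_K = ℤ[(1+√173)/2].
43 ∤ 173, so 43 is unramified.
Compute (173/43) via Euler: 1^((43-1)/2) mod 43 = 1, so (173/43) = 1.
(173/43) = 1, so 43 splits.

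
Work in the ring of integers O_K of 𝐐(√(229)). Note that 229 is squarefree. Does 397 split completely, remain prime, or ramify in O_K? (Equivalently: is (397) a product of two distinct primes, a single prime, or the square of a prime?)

229 mod 4 = 1, hence disc K = 229 and O_K = ℤ[(1+√229)/2].
397 ∤ 229, so 397 is unramified.
Compute (229/397) via Euler: 229^((397-1)/2) mod 397 = 1, so (229/397) = 1.
d is a quadratic residue mod p, hence 397 splits in O_K.

397 splits in O_K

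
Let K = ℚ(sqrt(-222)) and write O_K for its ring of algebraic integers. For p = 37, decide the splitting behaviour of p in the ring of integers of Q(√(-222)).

ramified — (37) = 𝔭²

-222 mod 4 = 2, hence disc K = 4·(-222) = -888 and O_K = ℤ[√-222].
37 divides disc(K) = -888, so 37 ramifies.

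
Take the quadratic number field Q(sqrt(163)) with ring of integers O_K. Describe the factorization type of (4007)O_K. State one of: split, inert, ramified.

remains prime (inert)

Since 163 ≢ 1 mod 4, the ring of integers is ℤ[√163] with discriminant 4·163 = 652.
disc(K) = 652 is not divisible by 4007; 4007 is unramified.
Euler's criterion: 163^2003 mod 4007 = 4006. Thus (163|4007) = -1.
d is a non-residue mod p, hence 4007 remains inert in O_K.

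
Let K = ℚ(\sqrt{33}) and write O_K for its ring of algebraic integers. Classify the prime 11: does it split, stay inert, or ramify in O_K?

Since 33 ≡ 1 mod 4, the ring of integers is ℤ[(1+√33)/2] with discriminant 33.
11 divides disc(K) = 33, so 11 ramifies.

ramified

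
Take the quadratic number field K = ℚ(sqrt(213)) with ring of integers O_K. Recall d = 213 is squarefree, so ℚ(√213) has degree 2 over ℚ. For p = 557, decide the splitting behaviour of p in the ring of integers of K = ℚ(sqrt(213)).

inert — (557) stays prime in O_K

d = 213 ≡ 1 (mod 4), so O_K = ℤ[(1+√213)/2] and disc(K) = d = 213.
Since gcd(557, 213) = 1 the prime 557 does not ramify.
Legendre symbol by Euler's criterion: (213/557) ≡ 213^278 ≡ 556 (mod 557), i.e. (213/557) = -1.
Legendre symbol -1 ⇒ 557 is inert.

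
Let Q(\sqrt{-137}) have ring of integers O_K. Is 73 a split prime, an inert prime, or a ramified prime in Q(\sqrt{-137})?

p splits

Since -137 ≢ 1 mod 4, the ring of integers is ℤ[√-137] with discriminant 4·(-137) = -548.
73 ∤ -548, so 73 is unramified.
Compute (-137/73) via Euler: 9^((73-1)/2) mod 73 = 1, so (-137/73) = 1.
Legendre symbol 1 ⇒ 73 is split.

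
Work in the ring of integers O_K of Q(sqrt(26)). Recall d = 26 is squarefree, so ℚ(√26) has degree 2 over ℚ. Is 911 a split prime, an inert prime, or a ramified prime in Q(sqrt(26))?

26 mod 4 = 2, hence disc K = 4·26 = 104 and O_K = ℤ[√26].
911 ∤ 104, so 911 is unramified.
Compute (26/911) via Euler: 26^((911-1)/2) mod 911 = 1, so (26/911) = 1.
Legendre symbol 1 ⇒ 911 is split.

911 splits in O_K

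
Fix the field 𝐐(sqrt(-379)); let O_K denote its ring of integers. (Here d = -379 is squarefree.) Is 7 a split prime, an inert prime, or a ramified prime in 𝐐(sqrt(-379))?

-379 mod 4 = 1, hence disc K = -379 and O_K = ℤ[(1+√-379)/2].
Since gcd(7, -379) = 1 the prime 7 does not ramify.
Compute (-379/7) via Euler: 6^((7-1)/2) mod 7 = 6, so (-379/7) = -1.
d is a non-residue mod p, hence 7 remains inert in O_K.

inert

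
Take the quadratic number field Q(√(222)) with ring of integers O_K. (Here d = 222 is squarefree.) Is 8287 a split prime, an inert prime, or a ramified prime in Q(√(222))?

Since 222 ≢ 1 mod 4, the ring of integers is ℤ[√222] with discriminant 4·222 = 888.
Since gcd(8287, 888) = 1 the prime 8287 does not ramify.
Compute (222/8287) via Euler: 222^((8287-1)/2) mod 8287 = 8286, so (222/8287) = -1.
d is a non-residue mod p, hence 8287 remains inert in O_K.

remains prime (inert)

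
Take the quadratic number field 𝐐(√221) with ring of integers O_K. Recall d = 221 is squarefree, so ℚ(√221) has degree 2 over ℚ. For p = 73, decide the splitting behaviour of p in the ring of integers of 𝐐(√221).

Since 221 ≡ 1 mod 4, the ring of integers is ℤ[(1+√221)/2] with discriminant 221.
Since gcd(73, 221) = 1 the prime 73 does not ramify.
Euler's criterion: 221^36 mod 73 = 1. Thus (221|73) = 1.
(221/73) = 1, so 73 splits.

73 splits in O_K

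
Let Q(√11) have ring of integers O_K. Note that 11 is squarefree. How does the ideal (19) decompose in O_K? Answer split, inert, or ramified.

11 mod 4 = 3, hence disc K = 4·11 = 44 and O_K = ℤ[√11].
19 ∤ 44, so 19 is unramified.
Euler's criterion: 11^9 mod 19 = 1. Thus (11|19) = 1.
Legendre symbol 1 ⇒ 19 is split.

19 splits in O_K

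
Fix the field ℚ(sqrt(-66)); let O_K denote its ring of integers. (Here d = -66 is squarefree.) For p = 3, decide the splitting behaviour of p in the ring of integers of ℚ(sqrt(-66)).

d = -66 ≡ 2 (mod 4), so O_K = ℤ[√-66] and disc(K) = 4d = -264.
disc(K) = -264 = 3·(-88), so p = 3 is ramified.

ramified — (3) = 𝔭²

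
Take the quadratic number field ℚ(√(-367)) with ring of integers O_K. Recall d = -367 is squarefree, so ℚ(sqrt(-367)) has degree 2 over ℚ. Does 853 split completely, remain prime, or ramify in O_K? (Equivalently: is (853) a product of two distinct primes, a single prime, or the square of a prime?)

Since -367 ≡ 1 mod 4, the ring of integers is ℤ[(1+√-367)/2] with discriminant -367.
Since gcd(853, -367) = 1 the prime 853 does not ramify.
Compute (-367/853) via Euler: 486^((853-1)/2) mod 853 = 852, so (-367/853) = -1.
(-367/853) = -1, so 853 is inert.

p is inert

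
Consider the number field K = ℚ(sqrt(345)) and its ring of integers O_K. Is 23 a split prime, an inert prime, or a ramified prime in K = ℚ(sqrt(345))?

Since 345 ≡ 1 mod 4, the ring of integers is ℤ[(1+√345)/2] with discriminant 345.
disc(K) = 345 = 23·15, so p = 23 is ramified.

ramifies in O_K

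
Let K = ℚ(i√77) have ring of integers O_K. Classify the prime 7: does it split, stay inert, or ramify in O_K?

p ramifies

-77 mod 4 = 3, hence disc K = 4·(-77) = -308 and O_K = ℤ[√-77].
Ramification test: 7 | -308. The prime 7 ramifies in K.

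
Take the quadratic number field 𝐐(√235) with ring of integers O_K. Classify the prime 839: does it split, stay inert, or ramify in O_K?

split — (839) = 𝔭₁𝔭₂ with 𝔭₁ ≠ 𝔭₂

d = 235 ≡ 3 (mod 4), so O_K = ℤ[√235] and disc(K) = 4d = 940.
839 ∤ 940, so 839 is unramified.
(235/839) = 235^419 mod 839 = 1, giving Legendre symbol 1.
Legendre symbol 1 ⇒ 839 is split.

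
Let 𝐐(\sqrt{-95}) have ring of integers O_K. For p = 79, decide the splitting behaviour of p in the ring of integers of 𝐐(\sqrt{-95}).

-95 mod 4 = 1, hence disc K = -95 and O_K = ℤ[(1+√-95)/2].
Since gcd(79, -95) = 1 the prime 79 does not ramify.
Legendre symbol by Euler's criterion: (-95/79) ≡ (-95)^39 ≡ 78 (mod 79), i.e. (-95/79) = -1.
Legendre symbol -1 ⇒ 79 is inert.

79 remains inert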